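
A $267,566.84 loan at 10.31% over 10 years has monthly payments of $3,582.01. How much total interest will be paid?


Total paid over the life of the loan = PMT × n.
Total paid = $3,582.01 × 120 = $429,841.20
Total interest = total paid − principal = $429,841.20 − $267,566.84 = $162,274.36

Total interest = (PMT × n) - PV = $162,274.36


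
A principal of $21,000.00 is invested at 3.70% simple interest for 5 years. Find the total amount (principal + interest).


Total amount formula: A = P(1 + rt) = P + P·r·t
Interest: I = P × r × t = $21,000.00 × 0.037 × 5 = $3,885.00
A = P + I = $21,000.00 + $3,885.00 = $24,885.00

A = P + I = P(1 + rt) = $24,885.00


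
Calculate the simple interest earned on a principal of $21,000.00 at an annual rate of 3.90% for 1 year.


Simple interest formula: I = P × r × t
I = $21,000.00 × 0.039 × 1
I = $819.00

I = P × r × t = $819.00


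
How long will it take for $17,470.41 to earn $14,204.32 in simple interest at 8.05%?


Rearrange the simple interest formula for t:
I = P × r × t  ⇒  t = I / (P × r)
t = $14,204.32 / ($17,470.41 × 0.0805)
t = 10.1

t = I/(P×r) = 10.1 years


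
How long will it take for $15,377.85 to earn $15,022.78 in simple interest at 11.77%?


Rearrange the simple interest formula for t:
I = P × r × t  ⇒  t = I / (P × r)
t = $15,022.78 / ($15,377.85 × 0.1177)
t = 8.3

t = I/(P×r) = 8.3 years


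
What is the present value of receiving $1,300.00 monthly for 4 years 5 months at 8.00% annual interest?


Present value of an ordinary annuity: PV = PMT × (1 − (1 + r)^(−n)) / r
Monthly rate r = 0.08/12 ≈ 0.00666667, n = 53
PV = $1,300.00 × (1 − (1 + 0.08/12)^(−53)) / (0.08/12)
PV = $1,300.00 × 44.524940
PV = $57,882.42

PV = PMT × (1-(1+r)^(-n))/r = $57,882.42


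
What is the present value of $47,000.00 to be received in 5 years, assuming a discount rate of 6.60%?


Present value formula: PV = FV / (1 + r)^t
PV = $47,000.00 / (1 + 0.066)^5
PV = $47,000.00 / 1.376531
PV = $34,143.80

PV = FV / (1 + r)^t = $34,143.80


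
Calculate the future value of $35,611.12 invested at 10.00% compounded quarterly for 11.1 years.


Compound interest formula: A = P(1 + r/n)^(nt)
A = $35,611.12 × (1 + 0.1/4)^(4 × 11.1)
Growth factor: (1 + 0.1/4)^44.4 = 2.9932268
A = $35,611.12 × 2.9932268
A = $106,592.16

A = P(1 + r/n)^(nt) = $106,592.16


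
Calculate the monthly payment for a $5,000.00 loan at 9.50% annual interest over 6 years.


Loan payment formula: PMT = PV × r / (1 − (1 + r)^(−n))
Monthly rate r = 0.095/12 ≈ 0.00791667, n = 72 months
Denominator: 1 − (1 + 0.095/12)^(−72) = 0.433204
PMT = $5,000.00 × (0.095/12) / 0.433204
PMT = $91.37 per month

PMT = PV × r / (1-(1+r)^(-n)) = $91.37/month


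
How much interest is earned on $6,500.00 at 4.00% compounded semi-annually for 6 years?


Compound interest earned = final amount − principal.
A = P(1 + r/n)^(nt) = $6,500.00 × (1 + 0.04/2)^(2 × 6) = $8,243.57
Interest = A − P = $8,243.57 − $6,500.00 = $1,743.57

Interest = A - P = $1,743.57


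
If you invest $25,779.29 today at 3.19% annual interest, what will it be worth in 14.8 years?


Future value formula: FV = PV × (1 + r)^t
FV = $25,779.29 × (1 + 0.0319)^14.8
FV = $25,779.29 × 1.591610
FV = $41,030.58

FV = PV × (1 + r)^t = $41,030.58


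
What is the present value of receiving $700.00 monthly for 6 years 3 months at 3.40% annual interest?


Present value of an ordinary annuity: PV = PMT × (1 − (1 + r)^(−n)) / r
Monthly rate r = 0.034/12 ≈ 0.00283333, n = 75
PV = $700.00 × (1 − (1 + 0.034/12)^(−75)) / (0.034/12)
PV = $700.00 × 67.481187
PV = $47,236.83

PV = PMT × (1-(1+r)^(-n))/r = $47,236.83


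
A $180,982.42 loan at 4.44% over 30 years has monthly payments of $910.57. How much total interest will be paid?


Total paid over the life of the loan = PMT × n.
Total paid = $910.57 × 360 = $327,805.20
Total interest = total paid − principal = $327,805.20 − $180,982.42 = $146,822.78

Total interest = (PMT × n) - PV = $146,822.78


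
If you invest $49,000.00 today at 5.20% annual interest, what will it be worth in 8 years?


Future value formula: FV = PV × (1 + r)^t
FV = $49,000.00 × (1 + 0.052)^8
FV = $49,000.00 × 1.5001197
FV = $73,505.87

FV = PV × (1 + r)^t = $73,505.87


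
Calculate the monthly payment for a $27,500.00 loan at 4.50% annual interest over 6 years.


Loan payment formula: PMT = PV × r / (1 − (1 + r)^(−n))
Monthly rate r = 0.045/12 = 0.00375, n = 72 months
Denominator: 1 − (1 + 0.045/12)^(−72) = 0.236235
PMT = $27,500.00 × (0.045/12) / 0.236235
PMT = $436.54 per month

PMT = PV × r / (1-(1+r)^(-n)) = $436.54/month


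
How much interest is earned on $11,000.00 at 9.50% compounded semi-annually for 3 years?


Compound interest earned = final amount − principal.
A = P(1 + r/n)^(nt) = $11,000.00 × (1 + 0.095/2)^(2 × 3) = $14,531.72
Interest = A − P = $14,531.72 − $11,000.00 = $3,531.72

Interest = A - P = $3,531.72


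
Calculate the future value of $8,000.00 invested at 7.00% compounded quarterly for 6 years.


Compound interest formula: A = P(1 + r/n)^(nt)
A = $8,000.00 × (1 + 0.07/4)^(4 × 6)
Growth factor: (1 + 0.07/4)^24 = 1.516443
A = $8,000.00 × 1.516443
A = $12,131.54

A = P(1 + r/n)^(nt) = $12,131.54


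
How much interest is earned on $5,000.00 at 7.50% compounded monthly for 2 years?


Compound interest earned = final amount − principal.
A = P(1 + r/n)^(nt) = $5,000.00 × (1 + 0.075/12)^(12 × 2) = $5,806.46
Interest = A − P = $5,806.46 − $5,000.00 = $806.46

Interest = A - P = $806.46


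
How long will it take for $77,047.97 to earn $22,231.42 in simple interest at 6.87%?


Rearrange the simple interest formula for t:
I = P × r × t  ⇒  t = I / (P × r)
t = $22,231.42 / ($77,047.97 × 0.0687)
t = 4.2

t = I/(P×r) = 4.2 years


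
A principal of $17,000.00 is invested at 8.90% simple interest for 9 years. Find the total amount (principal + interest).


Total amount formula: A = P(1 + rt) = P + P·r·t
Interest: I = P × r × t = $17,000.00 × 0.089 × 9 = $13,617.00
A = P + I = $17,000.00 + $13,617.00 = $30,617.00

A = P + I = P(1 + rt) = $30,617.00


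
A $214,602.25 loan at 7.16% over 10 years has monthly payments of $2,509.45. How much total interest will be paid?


Total paid over the life of the loan = PMT × n.
Total paid = $2,509.45 × 120 = $301,134.00
Total interest = total paid − principal = $301,134.00 − $214,602.25 = $86,531.75

Total interest = (PMT × n) - PV = $86,531.75


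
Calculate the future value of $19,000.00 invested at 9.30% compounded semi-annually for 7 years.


Compound interest formula: A = P(1 + r/n)^(nt)
A = $19,000.00 × (1 + 0.093/2)^(2 × 7)
Growth factor: (1 + 0.093/2)^14 = 1.8895103
A = $19,000.00 × 1.8895103
A = $35,900.70

A = P(1 + r/n)^(nt) = $35,900.70


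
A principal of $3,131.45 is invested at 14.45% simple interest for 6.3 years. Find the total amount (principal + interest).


Total amount formula: A = P(1 + rt) = P + P·r·t
Interest: I = P × r × t = $3,131.45 × 0.1445 × 6.3 = $2,850.72
A = P + I = $3,131.45 + $2,850.72 = $5,982.17

A = P + I = P(1 + rt) = $5,982.17


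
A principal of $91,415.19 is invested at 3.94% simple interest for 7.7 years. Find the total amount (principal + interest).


Total amount formula: A = P(1 + rt) = P + P·r·t
Interest: I = P × r × t = $91,415.19 × 0.0394 × 7.7 = $27,733.54
A = P + I = $91,415.19 + $27,733.54 = $119,148.73

A = P + I = P(1 + rt) = $119,148.73


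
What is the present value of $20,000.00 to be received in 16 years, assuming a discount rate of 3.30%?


Present value formula: PV = FV / (1 + r)^t
PV = $20,000.00 / (1 + 0.033)^16
PV = $20,000.00 / 1.681145
PV = $11,896.65

PV = FV / (1 + r)^t = $11,896.65


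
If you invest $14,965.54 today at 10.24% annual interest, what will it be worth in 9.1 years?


Future value formula: FV = PV × (1 + r)^t
FV = $14,965.54 × (1 + 0.1024)^9.1
FV = $14,965.54 × 2.428213
FV = $36,339.52

FV = PV × (1 + r)^t = $36,339.52


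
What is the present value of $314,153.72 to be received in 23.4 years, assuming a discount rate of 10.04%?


Present value formula: PV = FV / (1 + r)^t
PV = $314,153.72 / (1 + 0.1004)^23.4
PV = $314,153.72 / 9.381745
PV = $33,485.64

PV = FV / (1 + r)^t = $33,485.64


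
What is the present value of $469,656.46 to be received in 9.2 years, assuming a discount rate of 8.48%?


Present value formula: PV = FV / (1 + r)^t
PV = $469,656.46 / (1 + 0.0848)^9.2
PV = $469,656.46 / 2.1145454
PV = $222,107.53

PV = FV / (1 + r)^t = $222,107.53


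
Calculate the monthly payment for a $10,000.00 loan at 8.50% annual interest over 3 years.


Loan payment formula: PMT = PV × r / (1 − (1 + r)^(−n))
Monthly rate r = 0.085/12 ≈ 0.00708333, n = 36 months
Denominator: 1 − (1 + 0.085/12)^(−36) = 0.2243866
PMT = $10,000.00 × (0.085/12) / 0.2243866
PMT = $315.68 per month

PMT = PV × r / (1-(1+r)^(-n)) = $315.68/month


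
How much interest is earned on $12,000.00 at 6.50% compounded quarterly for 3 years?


Compound interest earned = final amount − principal.
A = P(1 + r/n)^(nt) = $12,000.00 × (1 + 0.065/4)^(4 × 3) = $14,560.89
Interest = A − P = $14,560.89 − $12,000.00 = $2,560.89

Interest = A - P = $2,560.89


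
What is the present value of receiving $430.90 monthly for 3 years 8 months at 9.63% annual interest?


Present value of an ordinary annuity: PV = PMT × (1 − (1 + r)^(−n)) / r
Monthly rate r = 0.0963/12 = 0.008025, n = 44
PV = $430.90 × (1 − (1 + 0.0963/12)^(−44)) / (0.0963/12)
PV = $430.90 × 36.9473314
PV = $15,920.61

PV = PMT × (1-(1+r)^(-n))/r = $15,920.61


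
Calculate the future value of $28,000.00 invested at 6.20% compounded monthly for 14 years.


Compound interest formula: A = P(1 + r/n)^(nt)
A = $28,000.00 × (1 + 0.062/12)^(12 × 14)
Growth factor: (1 + 0.062/12)^168 = 2.3768245
A = $28,000.00 × 2.3768245
A = $66,551.09

A = P(1 + r/n)^(nt) = $66,551.09


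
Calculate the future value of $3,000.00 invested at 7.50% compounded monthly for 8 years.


Compound interest formula: A = P(1 + r/n)^(nt)
A = $3,000.00 × (1 + 0.075/12)^(12 × 8)
Growth factor: (1 + 0.075/12)^96 = 1.818720
A = $3,000.00 × 1.818720
A = $5,456.16

A = P(1 + r/n)^(nt) = $5,456.16


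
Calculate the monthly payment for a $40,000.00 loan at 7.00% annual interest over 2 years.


Loan payment formula: PMT = PV × r / (1 − (1 + r)^(−n))
Monthly rate r = 0.07/12 ≈ 0.00583333, n = 24 months
Denominator: 1 − (1 + 0.07/12)^(−24) = 0.130288
PMT = $40,000.00 × (0.07/12) / 0.130288
PMT = $1,790.90 per month

PMT = PV × r / (1-(1+r)^(-n)) = $1,790.90/month


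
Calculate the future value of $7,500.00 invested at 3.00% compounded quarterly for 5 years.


Compound interest formula: A = P(1 + r/n)^(nt)
A = $7,500.00 × (1 + 0.03/4)^(4 × 5)
Growth factor: (1 + 0.03/4)^20 = 1.161184
A = $7,500.00 × 1.161184
A = $8,708.88

A = P(1 + r/n)^(nt) = $8,708.88


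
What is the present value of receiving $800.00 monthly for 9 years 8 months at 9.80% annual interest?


Present value of an ordinary annuity: PV = PMT × (1 − (1 + r)^(−n)) / r
Monthly rate r = 0.098/12 ≈ 0.00816667, n = 116
PV = $800.00 × (1 − (1 + 0.098/12)^(−116)) / (0.098/12)
PV = $800.00 × 74.783451
PV = $59,826.76

PV = PMT × (1-(1+r)^(-n))/r = $59,826.76


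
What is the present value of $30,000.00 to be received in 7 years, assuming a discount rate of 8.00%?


Present value formula: PV = FV / (1 + r)^t
PV = $30,000.00 / (1 + 0.08)^7
PV = $30,000.00 / 1.713824
PV = $17,504.71

PV = FV / (1 + r)^t = $17,504.71


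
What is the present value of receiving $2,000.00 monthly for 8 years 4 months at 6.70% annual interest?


Present value of an ordinary annuity: PV = PMT × (1 − (1 + r)^(−n)) / r
Monthly rate r = 0.067/12 ≈ 0.00558333, n = 100
PV = $2,000.00 × (1 − (1 + 0.067/12)^(−100)) / (0.067/12)
PV = $2,000.00 × 76.468464
PV = $152,936.93

PV = PMT × (1-(1+r)^(-n))/r = $152,936.93


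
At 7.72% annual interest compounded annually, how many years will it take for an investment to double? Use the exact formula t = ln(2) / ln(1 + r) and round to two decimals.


Doubling condition: (1 + r)^t = 2
Take ln of both sides: t × ln(1 + r) = ln(2)
t = ln(2) / ln(1 + r)
t = 0.693147 / 0.074365
t = 9.32

t = ln(2) / ln(1 + r) = 9.32 years


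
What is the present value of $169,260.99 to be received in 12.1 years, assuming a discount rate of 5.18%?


Present value formula: PV = FV / (1 + r)^t
PV = $169,260.99 / (1 + 0.0518)^12.1
PV = $169,260.99 / 1.8424313
PV = $91,868.28

PV = FV / (1 + r)^t = $91,868.28


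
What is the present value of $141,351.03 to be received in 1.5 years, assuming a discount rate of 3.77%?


Present value formula: PV = FV / (1 + r)^t
PV = $141,351.03 / (1 + 0.0377)^1.5
PV = $141,351.03 / 1.0570797
PV = $133,718.42

PV = FV / (1 + r)^t = $133,718.42


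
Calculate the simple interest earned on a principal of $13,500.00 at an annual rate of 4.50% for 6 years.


Simple interest formula: I = P × r × t
I = $13,500.00 × 0.045 × 6
I = $3,645.00

I = P × r × t = $3,645.00


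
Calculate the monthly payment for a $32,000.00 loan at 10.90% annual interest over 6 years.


Loan payment formula: PMT = PV × r / (1 − (1 + r)^(−n))
Monthly rate r = 0.109/12 ≈ 0.00908333, n = 72 months
Denominator: 1 − (1 + 0.109/12)^(−72) = 0.478501
PMT = $32,000.00 × (0.109/12) / 0.478501
PMT = $607.45 per month

PMT = PV × r / (1-(1+r)^(-n)) = $607.45/month


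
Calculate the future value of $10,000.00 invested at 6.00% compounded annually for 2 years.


Compound interest formula: A = P(1 + r/n)^(nt)
A = $10,000.00 × (1 + 0.06/1)^(1 × 2)
Growth factor: (1 + 0.06/1)^2 = 1.123600
A = $10,000.00 × 1.123600
A = $11,236.00

A = P(1 + r/n)^(nt) = $11,236.00


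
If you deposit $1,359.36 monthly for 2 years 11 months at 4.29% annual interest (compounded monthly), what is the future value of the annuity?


Future value of an ordinary annuity: FV = PMT × ((1 + r)^n − 1) / r
Monthly rate r = 0.0429/12 = 0.003575, n = 35
FV = $1,359.36 × ((1 + 0.0429/12)^35 − 1) / (0.0429/12)
FV = $1,359.36 × 37.213221
FV = $50,586.16

FV = PMT × ((1+r)^n - 1)/r = $50,586.16


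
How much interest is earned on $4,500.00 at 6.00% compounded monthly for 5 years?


Compound interest earned = final amount − principal.
A = P(1 + r/n)^(nt) = $4,500.00 × (1 + 0.06/12)^(12 × 5) = $6,069.83
Interest = A − P = $6,069.83 − $4,500.00 = $1,569.83

Interest = A - P = $1,569.83


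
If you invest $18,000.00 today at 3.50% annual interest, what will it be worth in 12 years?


Future value formula: FV = PV × (1 + r)^t
FV = $18,000.00 × (1 + 0.035)^12
FV = $18,000.00 × 1.511069
FV = $27,199.24

FV = PV × (1 + r)^t = $27,199.24


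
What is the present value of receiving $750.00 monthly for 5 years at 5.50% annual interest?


Present value of an ordinary annuity: PV = PMT × (1 − (1 + r)^(−n)) / r
Monthly rate r = 0.055/12 ≈ 0.00458333, n = 60
PV = $750.00 × (1 − (1 + 0.055/12)^(−60)) / (0.055/12)
PV = $750.00 × 52.352835
PV = $39,264.63

PV = PMT × (1-(1+r)^(-n))/r = $39,264.63


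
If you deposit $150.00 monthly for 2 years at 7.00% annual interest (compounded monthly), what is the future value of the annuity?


Future value of an ordinary annuity: FV = PMT × ((1 + r)^n − 1) / r
Monthly rate r = 0.07/12 ≈ 0.00583333, n = 24
FV = $150.00 × ((1 + 0.07/12)^24 − 1) / (0.07/12)
FV = $150.00 × 25.681032
FV = $3,852.15

FV = PMT × ((1+r)^n - 1)/r = $3,852.15


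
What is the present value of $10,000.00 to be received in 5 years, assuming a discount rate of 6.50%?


Present value formula: PV = FV / (1 + r)^t
PV = $10,000.00 / (1 + 0.065)^5
PV = $10,000.00 / 1.370087
PV = $7,298.81

PV = FV / (1 + r)^t = $7,298.81


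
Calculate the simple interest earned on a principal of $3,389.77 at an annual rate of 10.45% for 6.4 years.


Simple interest formula: I = P × r × t
I = $3,389.77 × 0.1045 × 6.4
I = $2,267.08

I = P × r × t = $2,267.08


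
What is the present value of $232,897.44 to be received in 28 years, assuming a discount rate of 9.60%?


Present value formula: PV = FV / (1 + r)^t
PV = $232,897.44 / (1 + 0.096)^28
PV = $232,897.44 / 13.022534
PV = $17,884.19

PV = FV / (1 + r)^t = $17,884.19


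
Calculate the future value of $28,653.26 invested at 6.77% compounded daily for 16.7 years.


Compound interest formula: A = P(1 + r/n)^(nt)
A = $28,653.26 × (1 + 0.0677/365)^(365 × 16.7)
Growth factor: (1 + 0.0677/365)^6095.5 = 3.097159
A = $28,653.26 × 3.097159
A = $88,743.70

A = P(1 + r/n)^(nt) = $88,743.70


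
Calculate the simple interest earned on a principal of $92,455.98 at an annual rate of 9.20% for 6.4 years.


Simple interest formula: I = P × r × t
I = $92,455.98 × 0.092 × 6.4
I = $54,438.08

I = P × r × t = $54,438.08


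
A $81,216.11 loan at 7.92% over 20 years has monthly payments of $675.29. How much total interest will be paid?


Total paid over the life of the loan = PMT × n.
Total paid = $675.29 × 240 = $162,069.60
Total interest = total paid − principal = $162,069.60 − $81,216.11 = $80,853.49

Total interest = (PMT × n) - PV = $80,853.49


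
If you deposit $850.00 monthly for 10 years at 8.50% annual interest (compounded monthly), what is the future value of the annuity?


Future value of an ordinary annuity: FV = PMT × ((1 + r)^n − 1) / r
Monthly rate r = 0.085/12 ≈ 0.00708333, n = 120
FV = $850.00 × ((1 + 0.085/12)^120 − 1) / (0.085/12)
FV = $850.00 × 188.138416
FV = $159,917.65

FV = PMT × ((1+r)^n - 1)/r = $159,917.65


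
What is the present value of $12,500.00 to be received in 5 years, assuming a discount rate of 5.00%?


Present value formula: PV = FV / (1 + r)^t
PV = $12,500.00 / (1 + 0.05)^5
PV = $12,500.00 / 1.2762816
PV = $9,794.08

PV = FV / (1 + r)^t = $9,794.08


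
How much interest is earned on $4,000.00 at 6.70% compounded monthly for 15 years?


Compound interest earned = final amount − principal.
A = P(1 + r/n)^(nt) = $4,000.00 × (1 + 0.067/12)^(12 × 15) = $10,897.13
Interest = A − P = $10,897.13 − $4,000.00 = $6,897.13

Interest = A - P = $6,897.13


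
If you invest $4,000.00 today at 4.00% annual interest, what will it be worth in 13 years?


Future value formula: FV = PV × (1 + r)^t
FV = $4,000.00 × (1 + 0.04)^13
FV = $4,000.00 × 1.6650735
FV = $6,660.29

FV = PV × (1 + r)^t = $6,660.29


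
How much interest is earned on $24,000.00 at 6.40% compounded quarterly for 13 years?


Compound interest earned = final amount − principal.
A = P(1 + r/n)^(nt) = $24,000.00 × (1 + 0.064/4)^(4 × 13) = $54,787.82
Interest = A − P = $54,787.82 − $24,000.00 = $30,787.82

Interest = A - P = $30,787.82


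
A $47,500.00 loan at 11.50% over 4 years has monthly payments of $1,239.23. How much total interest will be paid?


Total paid over the life of the loan = PMT × n.
Total paid = $1,239.23 × 48 = $59,483.04
Total interest = total paid − principal = $59,483.04 − $47,500.00 = $11,983.04

Total interest = (PMT × n) - PV = $11,983.04


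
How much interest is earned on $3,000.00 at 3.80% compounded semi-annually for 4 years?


Compound interest earned = final amount − principal.
A = P(1 + r/n)^(nt) = $3,000.00 × (1 + 0.038/2)^(2 × 4) = $3,487.50
Interest = A − P = $3,487.50 − $3,000.00 = $487.50

Interest = A - P = $487.50


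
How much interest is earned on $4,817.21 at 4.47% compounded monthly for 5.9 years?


Compound interest earned = final amount − principal.
A = P(1 + r/n)^(nt) = $4,817.21 × (1 + 0.0447/12)^(12 × 5.9) = $6,267.86
Interest = A − P = $6,267.86 − $4,817.21 = $1,450.65

Interest = A - P = $1,450.65


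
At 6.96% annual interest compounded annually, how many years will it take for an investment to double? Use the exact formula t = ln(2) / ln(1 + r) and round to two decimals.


Doubling condition: (1 + r)^t = 2
Take ln of both sides: t × ln(1 + r) = ln(2)
t = ln(2) / ln(1 + r)
t = 0.693147 / 0.067285
t = 10.30

t = ln(2) / ln(1 + r) = 10.30 years


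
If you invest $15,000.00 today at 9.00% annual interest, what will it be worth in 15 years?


Future value formula: FV = PV × (1 + r)^t
FV = $15,000.00 × (1 + 0.09)^15
FV = $15,000.00 × 3.6424825
FV = $54,637.24

FV = PV × (1 + r)^t = $54,637.24


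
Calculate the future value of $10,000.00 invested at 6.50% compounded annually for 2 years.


Compound interest formula: A = P(1 + r/n)^(nt)
A = $10,000.00 × (1 + 0.065/1)^(1 × 2)
Growth factor: (1 + 0.065/1)^2 = 1.134225
A = $10,000.00 × 1.134225
A = $11,342.25

A = P(1 + r/n)^(nt) = $11,342.25


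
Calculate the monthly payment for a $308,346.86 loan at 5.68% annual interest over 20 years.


Loan payment formula: PMT = PV × r / (1 − (1 + r)^(−n))
Monthly rate r = 0.0568/12 ≈ 0.00473333, n = 240 months
Denominator: 1 − (1 + 0.0568/12)^(−240) = 0.678037
PMT = $308,346.86 × (0.0568/12) / 0.678037
PMT = $2,152.55 per month

PMT = PV × r / (1-(1+r)^(-n)) = $2,152.55/month


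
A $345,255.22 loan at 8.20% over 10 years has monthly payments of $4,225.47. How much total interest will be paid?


Total paid over the life of the loan = PMT × n.
Total paid = $4,225.47 × 120 = $507,056.40
Total interest = total paid − principal = $507,056.40 − $345,255.22 = $161,801.18

Total interest = (PMT × n) - PV = $161,801.18


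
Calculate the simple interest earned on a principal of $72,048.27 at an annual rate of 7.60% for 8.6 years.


Simple interest formula: I = P × r × t
I = $72,048.27 × 0.076 × 8.6
I = $47,090.75

I = P × r × t = $47,090.75


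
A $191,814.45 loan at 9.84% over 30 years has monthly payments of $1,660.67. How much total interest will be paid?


Total paid over the life of the loan = PMT × n.
Total paid = $1,660.67 × 360 = $597,841.20
Total interest = total paid − principal = $597,841.20 − $191,814.45 = $406,026.75

Total interest = (PMT × n) - PV = $406,026.75


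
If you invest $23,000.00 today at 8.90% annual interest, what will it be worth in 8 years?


Future value formula: FV = PV × (1 + r)^t
FV = $23,000.00 × (1 + 0.089)^8
FV = $23,000.00 × 1.9779852
FV = $45,493.66

FV = PV × (1 + r)^t = $45,493.66


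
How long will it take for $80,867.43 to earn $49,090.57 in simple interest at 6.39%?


Rearrange the simple interest formula for t:
I = P × r × t  ⇒  t = I / (P × r)
t = $49,090.57 / ($80,867.43 × 0.0639)
t = 9.5

t = I/(P×r) = 9.5 years


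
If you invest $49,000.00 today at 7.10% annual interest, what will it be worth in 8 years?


Future value formula: FV = PV × (1 + r)^t
FV = $49,000.00 × (1 + 0.071)^8
FV = $49,000.00 × 1.7310745
FV = $84,822.65

FV = PV × (1 + r)^t = $84,822.65


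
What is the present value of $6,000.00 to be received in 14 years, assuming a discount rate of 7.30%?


Present value formula: PV = FV / (1 + r)^t
PV = $6,000.00 / (1 + 0.073)^14
PV = $6,000.00 / 2.681613
PV = $2,237.46

PV = FV / (1 + r)^t = $2,237.46


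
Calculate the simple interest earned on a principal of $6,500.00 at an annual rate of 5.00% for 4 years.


Simple interest formula: I = P × r × t
I = $6,500.00 × 0.05 × 4
I = $1,300.00

I = P × r × t = $1,300.00


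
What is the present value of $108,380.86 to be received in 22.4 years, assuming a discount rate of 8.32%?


Present value formula: PV = FV / (1 + r)^t
PV = $108,380.86 / (1 + 0.0832)^22.4
PV = $108,380.86 / 5.990648
PV = $18,091.68

PV = FV / (1 + r)^t = $18,091.68


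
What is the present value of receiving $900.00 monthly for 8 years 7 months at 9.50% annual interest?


Present value of an ordinary annuity: PV = PMT × (1 − (1 + r)^(−n)) / r
Monthly rate r = 0.095/12 ≈ 0.00791667, n = 103
PV = $900.00 × (1 − (1 + 0.095/12)^(−103)) / (0.095/12)
PV = $900.00 × 70.247011
PV = $63,222.31

PV = PMT × (1-(1+r)^(-n))/r = $63,222.31


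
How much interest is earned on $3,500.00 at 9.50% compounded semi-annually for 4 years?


Compound interest earned = final amount − principal.
A = P(1 + r/n)^(nt) = $3,500.00 × (1 + 0.095/2)^(2 × 4) = $5,073.41
Interest = A − P = $5,073.41 − $3,500.00 = $1,573.41

Interest = A - P = $1,573.41


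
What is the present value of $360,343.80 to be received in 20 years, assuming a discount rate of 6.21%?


Present value formula: PV = FV / (1 + r)^t
PV = $360,343.80 / (1 + 0.0621)^20
PV = $360,343.80 / 3.336631
PV = $107,996.30

PV = FV / (1 + r)^t = $107,996.30


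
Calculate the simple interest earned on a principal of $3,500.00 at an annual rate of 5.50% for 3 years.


Simple interest formula: I = P × r × t
I = $3,500.00 × 0.055 × 3
I = $577.50

I = P × r × t = $577.50


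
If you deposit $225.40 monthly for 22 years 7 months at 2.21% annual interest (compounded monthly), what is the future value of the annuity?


Future value of an ordinary annuity: FV = PMT × ((1 + r)^n − 1) / r
Monthly rate r = 0.0221/12 ≈ 0.00184167, n = 271
FV = $225.40 × ((1 + 0.0221/12)^271 − 1) / (0.0221/12)
FV = $225.40 × 351.023583
FV = $79,120.72

FV = PMT × ((1+r)^n - 1)/r = $79,120.72


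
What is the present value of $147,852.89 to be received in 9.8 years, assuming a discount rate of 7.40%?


Present value formula: PV = FV / (1 + r)^t
PV = $147,852.89 / (1 + 0.074)^9.8
PV = $147,852.89 / 2.0129916
PV = $73,449.33

PV = FV / (1 + r)^t = $73,449.33


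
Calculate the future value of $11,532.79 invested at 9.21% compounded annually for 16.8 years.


Compound interest formula: A = P(1 + r/n)^(nt)
A = $11,532.79 × (1 + 0.0921/1)^(1 × 16.8)
Growth factor: (1 + 0.0921/1)^16.8 = 4.393478
A = $11,532.79 × 4.393478
A = $50,669.06

A = P(1 + r/n)^(nt) = $50,669.06


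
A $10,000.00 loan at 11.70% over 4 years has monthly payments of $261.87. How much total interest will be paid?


Total paid over the life of the loan = PMT × n.
Total paid = $261.87 × 48 = $12,569.76
Total interest = total paid − principal = $12,569.76 − $10,000.00 = $2,569.76

Total interest = (PMT × n) - PV = $2,569.76


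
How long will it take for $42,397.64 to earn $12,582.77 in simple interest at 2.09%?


Rearrange the simple interest formula for t:
I = P × r × t  ⇒  t = I / (P × r)
t = $12,582.77 / ($42,397.64 × 0.0209)
t = 14.2

t = I/(P×r) = 14.2 years


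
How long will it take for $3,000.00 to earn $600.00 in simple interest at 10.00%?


Rearrange the simple interest formula for t:
I = P × r × t  ⇒  t = I / (P × r)
t = $600.00 / ($3,000.00 × 0.1)
t = 2

t = I/(P×r) = 2 years


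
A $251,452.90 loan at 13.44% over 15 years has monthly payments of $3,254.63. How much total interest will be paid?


Total paid over the life of the loan = PMT × n.
Total paid = $3,254.63 × 180 = $585,833.40
Total interest = total paid − principal = $585,833.40 − $251,452.90 = $334,380.50

Total interest = (PMT × n) - PV = $334,380.50


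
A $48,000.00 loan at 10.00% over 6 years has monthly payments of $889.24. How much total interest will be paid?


Total paid over the life of the loan = PMT × n.
Total paid = $889.24 × 72 = $64,025.28
Total interest = total paid − principal = $64,025.28 − $48,000.00 = $16,025.28

Total interest = (PMT × n) - PV = $16,025.28


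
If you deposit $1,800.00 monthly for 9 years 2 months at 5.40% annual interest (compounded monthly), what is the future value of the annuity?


Future value of an ordinary annuity: FV = PMT × ((1 + r)^n − 1) / r
Monthly rate r = 0.054/12 = 0.0045, n = 110
FV = $1,800.00 × ((1 + 0.054/12)^110 − 1) / (0.054/12)
FV = $1,800.00 × 141.928357
FV = $255,471.04

FV = PMT × ((1+r)^n - 1)/r = $255,471.04


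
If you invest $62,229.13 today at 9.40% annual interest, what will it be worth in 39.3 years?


Future value formula: FV = PV × (1 + r)^t
FV = $62,229.13 × (1 + 0.094)^39.3
FV = $62,229.13 × 34.1492173
FV = $2,125,076.08

FV = PV × (1 + r)^t = $2,125,076.08


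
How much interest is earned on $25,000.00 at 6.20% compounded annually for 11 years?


Compound interest earned = final amount − principal.
A = P(1 + r/n)^(nt) = $25,000.00 × (1 + 0.062/1)^(1 × 11) = $48,451.78
Interest = A − P = $48,451.78 − $25,000.00 = $23,451.78

Interest = A - P = $23,451.78


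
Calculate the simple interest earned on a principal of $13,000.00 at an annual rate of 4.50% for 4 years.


Simple interest formula: I = P × r × t
I = $13,000.00 × 0.045 × 4
I = $2,340.00

I = P × r × t = $2,340.00


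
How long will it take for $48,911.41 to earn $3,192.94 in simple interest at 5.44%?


Rearrange the simple interest formula for t:
I = P × r × t  ⇒  t = I / (P × r)
t = $3,192.94 / ($48,911.41 × 0.0544)
t = 1.2

t = I/(P×r) = 1.2 years


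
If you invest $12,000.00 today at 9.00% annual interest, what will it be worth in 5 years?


Future value formula: FV = PV × (1 + r)^t
FV = $12,000.00 × (1 + 0.09)^5
FV = $12,000.00 × 1.538624
FV = $18,463.49

FV = PV × (1 + r)^t = $18,463.49


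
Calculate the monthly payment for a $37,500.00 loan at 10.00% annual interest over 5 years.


Loan payment formula: PMT = PV × r / (1 − (1 + r)^(−n))
Monthly rate r = 0.1/12 ≈ 0.00833333, n = 60 months
Denominator: 1 − (1 + 0.1/12)^(−60) = 0.3922114
PMT = $37,500.00 × (0.1/12) / 0.3922114
PMT = $796.76 per month

PMT = PV × r / (1-(1+r)^(-n)) = $796.76/month


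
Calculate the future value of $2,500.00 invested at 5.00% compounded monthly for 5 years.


Compound interest formula: A = P(1 + r/n)^(nt)
A = $2,500.00 × (1 + 0.05/12)^(12 × 5)
Growth factor: (1 + 0.05/12)^60 = 1.283359
A = $2,500.00 × 1.283359
A = $3,208.40

A = P(1 + r/n)^(nt) = $3,208.40


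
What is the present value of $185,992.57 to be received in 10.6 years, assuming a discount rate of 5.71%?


Present value formula: PV = FV / (1 + r)^t
PV = $185,992.57 / (1 + 0.0571)^10.6
PV = $185,992.57 / 1.8014838
PV = $103,244.10

PV = FV / (1 + r)^t = $103,244.10


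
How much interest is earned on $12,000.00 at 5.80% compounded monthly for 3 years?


Compound interest earned = final amount − principal.
A = P(1 + r/n)^(nt) = $12,000.00 × (1 + 0.058/12)^(12 × 3) = $14,274.68
Interest = A − P = $14,274.68 − $12,000.00 = $2,274.68

Interest = A - P = $2,274.68


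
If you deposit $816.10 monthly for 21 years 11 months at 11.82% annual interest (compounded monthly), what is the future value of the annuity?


Future value of an ordinary annuity: FV = PMT × ((1 + r)^n − 1) / r
Monthly rate r = 0.1182/12 = 0.00985, n = 263
FV = $816.10 × ((1 + 0.1182/12)^263 − 1) / (0.1182/12)
FV = $816.10 × 1235.443672
FV = $1,008,245.58

FV = PMT × ((1+r)^n - 1)/r = $1,008,245.58


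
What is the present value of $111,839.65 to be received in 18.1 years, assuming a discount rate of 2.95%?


Present value formula: PV = FV / (1 + r)^t
PV = $111,839.65 / (1 + 0.0295)^18.1
PV = $111,839.65 / 1.6925322
PV = $66,078.30

PV = FV / (1 + r)^t = $66,078.30


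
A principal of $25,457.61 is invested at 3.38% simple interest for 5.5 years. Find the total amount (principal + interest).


Total amount formula: A = P(1 + rt) = P + P·r·t
Interest: I = P × r × t = $25,457.61 × 0.0338 × 5.5 = $4,732.57
A = P + I = $25,457.61 + $4,732.57 = $30,190.18

A = P + I = P(1 + rt) = $30,190.18


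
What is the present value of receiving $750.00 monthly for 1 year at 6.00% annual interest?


Present value of an ordinary annuity: PV = PMT × (1 − (1 + r)^(−n)) / r
Monthly rate r = 0.06/12 = 0.005, n = 12
PV = $750.00 × (1 − (1 + 0.06/12)^(−12)) / (0.06/12)
PV = $750.00 × 11.618932
PV = $8,714.20

PV = PMT × (1-(1+r)^(-n))/r = $8,714.20


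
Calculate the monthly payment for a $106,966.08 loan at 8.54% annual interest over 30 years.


Loan payment formula: PMT = PV × r / (1 − (1 + r)^(−n))
Monthly rate r = 0.0854/12 ≈ 0.00711667, n = 360 months
Denominator: 1 − (1 + 0.0854/12)^(−360) = 0.922147
PMT = $106,966.08 × (0.0854/12) / 0.922147
PMT = $825.51 per month

PMT = PV × r / (1-(1+r)^(-n)) = $825.51/month


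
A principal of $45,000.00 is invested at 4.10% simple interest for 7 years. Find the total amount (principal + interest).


Total amount formula: A = P(1 + rt) = P + P·r·t
Interest: I = P × r × t = $45,000.00 × 0.041 × 7 = $12,915.00
A = P + I = $45,000.00 + $12,915.00 = $57,915.00

A = P + I = P(1 + rt) = $57,915.00


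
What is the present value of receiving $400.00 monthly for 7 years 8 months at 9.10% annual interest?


Present value of an ordinary annuity: PV = PMT × (1 − (1 + r)^(−n)) / r
Monthly rate r = 0.091/12 ≈ 0.00758333, n = 92
PV = $400.00 × (1 − (1 + 0.091/12)^(−92)) / (0.091/12)
PV = $400.00 × 66.058397
PV = $26,423.36

PV = PMT × (1-(1+r)^(-n))/r = $26,423.36


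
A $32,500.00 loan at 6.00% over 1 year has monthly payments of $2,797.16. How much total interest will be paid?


Total paid over the life of the loan = PMT × n.
Total paid = $2,797.16 × 12 = $33,565.92
Total interest = total paid − principal = $33,565.92 − $32,500.00 = $1,065.92

Total interest = (PMT × n) - PV = $1,065.92


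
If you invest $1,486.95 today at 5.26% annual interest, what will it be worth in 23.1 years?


Future value formula: FV = PV × (1 + r)^t
FV = $1,486.95 × (1 + 0.0526)^23.1
FV = $1,486.95 × 3.268013
FV = $4,859.37

FV = PV × (1 + r)^t = $4,859.37


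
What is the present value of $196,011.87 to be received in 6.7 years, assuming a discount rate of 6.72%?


Present value formula: PV = FV / (1 + r)^t
PV = $196,011.87 / (1 + 0.0672)^6.7
PV = $196,011.87 / 1.5461334
PV = $126,775.52

PV = FV / (1 + r)^t = $126,775.52


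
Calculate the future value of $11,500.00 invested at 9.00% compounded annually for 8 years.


Compound interest formula: A = P(1 + r/n)^(nt)
A = $11,500.00 × (1 + 0.09/1)^(1 × 8)
Growth factor: (1 + 0.09/1)^8 = 1.992563
A = $11,500.00 × 1.992563
A = $22,914.47

A = P(1 + r/n)^(nt) = $22,914.47


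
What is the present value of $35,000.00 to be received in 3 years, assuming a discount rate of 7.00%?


Present value formula: PV = FV / (1 + r)^t
PV = $35,000.00 / (1 + 0.07)^3
PV = $35,000.00 / 1.225043
PV = $28,570.43

PV = FV / (1 + r)^t = $28,570.43


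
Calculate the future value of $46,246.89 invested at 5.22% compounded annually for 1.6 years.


Compound interest formula: A = P(1 + r/n)^(nt)
A = $46,246.89 × (1 + 0.0522/1)^(1 × 1.6)
Growth factor: (1 + 0.0522/1)^1.6 = 1.084819
A = $46,246.89 × 1.084819
A = $50,169.50

A = P(1 + r/n)^(nt) = $50,169.50


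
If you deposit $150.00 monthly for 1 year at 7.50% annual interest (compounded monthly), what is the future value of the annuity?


Future value of an ordinary annuity: FV = PMT × ((1 + r)^n − 1) / r
Monthly rate r = 0.075/12 = 0.00625, n = 12
FV = $150.00 × ((1 + 0.075/12)^12 − 1) / (0.075/12)
FV = $150.00 × 12.421216
FV = $1,863.18

FV = PMT × ((1+r)^n - 1)/r = $1,863.18


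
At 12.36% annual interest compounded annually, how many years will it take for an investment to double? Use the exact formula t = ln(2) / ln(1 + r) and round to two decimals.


Doubling condition: (1 + r)^t = 2
Take ln of both sides: t × ln(1 + r) = ln(2)
t = ln(2) / ln(1 + r)
t = 0.693147 / 0.116538
t = 5.95

t = ln(2) / ln(1 + r) = 5.95 years


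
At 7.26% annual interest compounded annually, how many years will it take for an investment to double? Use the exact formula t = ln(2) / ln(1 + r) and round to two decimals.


Doubling condition: (1 + r)^t = 2
Take ln of both sides: t × ln(1 + r) = ln(2)
t = ln(2) / ln(1 + r)
t = 0.693147 / 0.070086
t = 9.89

t = ln(2) / ln(1 + r) = 9.89 years


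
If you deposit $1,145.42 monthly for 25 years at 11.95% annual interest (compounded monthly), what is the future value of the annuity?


Future value of an ordinary annuity: FV = PMT × ((1 + r)^n − 1) / r
Monthly rate r = 0.1195/12 ≈ 0.00995833, n = 300
FV = $1,145.42 × ((1 + 0.1195/12)^300 − 1) / (0.1195/12)
FV = $1,145.42 × 1862.265820
FV = $2,133,076.52

FV = PMT × ((1+r)^n - 1)/r = $2,133,076.52


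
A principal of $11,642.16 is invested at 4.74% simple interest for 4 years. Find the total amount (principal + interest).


Total amount formula: A = P(1 + rt) = P + P·r·t
Interest: I = P × r × t = $11,642.16 × 0.0474 × 4 = $2,207.35
A = P + I = $11,642.16 + $2,207.35 = $13,849.51

A = P + I = P(1 + rt) = $13,849.51


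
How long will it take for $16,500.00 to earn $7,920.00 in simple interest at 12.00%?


Rearrange the simple interest formula for t:
I = P × r × t  ⇒  t = I / (P × r)
t = $7,920.00 / ($16,500.00 × 0.12)
t = 4

t = I/(P×r) = 4 years


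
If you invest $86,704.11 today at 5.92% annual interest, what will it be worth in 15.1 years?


Future value formula: FV = PV × (1 + r)^t
FV = $86,704.11 × (1 + 0.0592)^15.1
FV = $86,704.11 × 2.3832378
FV = $206,636.51

FV = PV × (1 + r)^t = $206,636.51


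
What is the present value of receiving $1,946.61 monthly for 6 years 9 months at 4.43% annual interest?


Present value of an ordinary annuity: PV = PMT × (1 − (1 + r)^(−n)) / r
Monthly rate r = 0.0443/12 ≈ 0.00369167, n = 81
PV = $1,946.61 × (1 − (1 + 0.0443/12)^(−81)) / (0.0443/12)
PV = $1,946.61 × 69.900874
PV = $136,069.74

PV = PMT × (1-(1+r)^(-n))/r = $136,069.74


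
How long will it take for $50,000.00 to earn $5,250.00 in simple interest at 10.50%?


Rearrange the simple interest formula for t:
I = P × r × t  ⇒  t = I / (P × r)
t = $5,250.00 / ($50,000.00 × 0.105)
t = 1

t = I/(P×r) = 1 year


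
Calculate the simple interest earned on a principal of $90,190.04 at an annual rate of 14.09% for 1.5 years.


Simple interest formula: I = P × r × t
I = $90,190.04 × 0.1409 × 1.5
I = $19,061.66

I = P × r × t = $19,061.66


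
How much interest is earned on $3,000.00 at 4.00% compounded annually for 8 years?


Compound interest earned = final amount − principal.
A = P(1 + r/n)^(nt) = $3,000.00 × (1 + 0.04/1)^(1 × 8) = $4,105.71
Interest = A − P = $4,105.71 − $3,000.00 = $1,105.71

Interest = A - P = $1,105.71


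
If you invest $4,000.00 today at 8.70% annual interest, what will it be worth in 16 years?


Future value formula: FV = PV × (1 + r)^t
FV = $4,000.00 × (1 + 0.087)^16
FV = $4,000.00 × 3.799030
FV = $15,196.12

FV = PV × (1 + r)^t = $15,196.12


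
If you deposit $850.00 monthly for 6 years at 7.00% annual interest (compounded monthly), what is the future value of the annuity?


Future value of an ordinary annuity: FV = PMT × ((1 + r)^n − 1) / r
Monthly rate r = 0.07/12 ≈ 0.00583333, n = 72
FV = $850.00 × ((1 + 0.07/12)^72 − 1) / (0.07/12)
FV = $850.00 × 89.160944
FV = $75,786.80

FV = PMT × ((1+r)^n - 1)/r = $75,786.80


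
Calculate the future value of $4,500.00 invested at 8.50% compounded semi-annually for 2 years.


Compound interest formula: A = P(1 + r/n)^(nt)
A = $4,500.00 × (1 + 0.085/2)^(2 × 2)
Growth factor: (1 + 0.085/2)^4 = 1.181148
A = $4,500.00 × 1.181148
A = $5,315.17

A = P(1 + r/n)^(nt) = $5,315.17


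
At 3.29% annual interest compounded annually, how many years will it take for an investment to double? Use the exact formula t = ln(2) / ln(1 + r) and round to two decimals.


Doubling condition: (1 + r)^t = 2
Take ln of both sides: t × ln(1 + r) = ln(2)
t = ln(2) / ln(1 + r)
t = 0.693147 / 0.032370
t = 21.41

t = ln(2) / ln(1 + r) = 21.41 years


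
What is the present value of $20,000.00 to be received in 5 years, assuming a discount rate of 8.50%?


Present value formula: PV = FV / (1 + r)^t
PV = $20,000.00 / (1 + 0.085)^5
PV = $20,000.00 / 1.503657
PV = $13,300.91

PV = FV / (1 + r)^t = $13,300.91
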